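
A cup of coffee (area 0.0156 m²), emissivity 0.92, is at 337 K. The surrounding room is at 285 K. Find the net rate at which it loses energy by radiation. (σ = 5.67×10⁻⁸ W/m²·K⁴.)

Q = εσA(T⁴ − T_s⁴). T⁴ − T_s⁴ = (337)⁴ − (285)⁴ = 1.29×10^10 − 6.60×10^9 = 6.30×10^9 K⁴.
Q = 0.92 × 5.67×10⁻⁸ × 0.0156 × 6.30×10^9 = 5.13 W.

Q ≈ 5.13 W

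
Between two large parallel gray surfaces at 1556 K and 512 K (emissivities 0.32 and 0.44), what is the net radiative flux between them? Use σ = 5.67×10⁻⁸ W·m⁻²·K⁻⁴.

q ≈ 74700 W/m²

For two large parallel gray plates, q = σ(T₁⁴ − T₂⁴) / (1/ε₁ + 1/ε₂ − 1).
1/ε₁ + 1/ε₂ − 1 = 1/0.32 + 1/0.44 − 1 = 4.398.
T₁⁴ − T₂⁴ = 5.86×10^12 − 6.87×10^10 = 5.79×10^12 K⁴.
q = 5.67×10⁻⁸ × 5.79×10^12 / 4.398 = 74700 W/m².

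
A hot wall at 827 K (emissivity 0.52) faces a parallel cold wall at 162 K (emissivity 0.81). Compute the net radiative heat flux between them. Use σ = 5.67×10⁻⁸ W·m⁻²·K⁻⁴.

q ≈ 12300 W/m²

For two large parallel gray plates, q = σ(T₁⁴ − T₂⁴) / (1/ε₁ + 1/ε₂ − 1).
1/ε₁ + 1/ε₂ − 1 = 1/0.52 + 1/0.81 − 1 = 2.158.
T₁⁴ − T₂⁴ = 4.68×10^11 − 6.89×10^8 = 4.67×10^11 K⁴.
q = 5.67×10⁻⁸ × 4.67×10^11 / 2.158 = 12300 W/m².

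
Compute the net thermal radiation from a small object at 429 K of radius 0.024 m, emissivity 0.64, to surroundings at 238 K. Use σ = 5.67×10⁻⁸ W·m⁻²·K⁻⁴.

Q ≈ 8.05 W

A = 4πr² = 4π × (0.024)² = 7.24×10^-3 m².
Q = εσA(T⁴ − T_s⁴). T⁴ − T_s⁴ = (429)⁴ − (238)⁴ = 3.39×10^10 − 3.21×10^9 = 3.07×10^10 K⁴.
Q = 0.64 × 5.67×10⁻⁸ × 7.24×10^-3 × 3.07×10^10 = 8.05 W.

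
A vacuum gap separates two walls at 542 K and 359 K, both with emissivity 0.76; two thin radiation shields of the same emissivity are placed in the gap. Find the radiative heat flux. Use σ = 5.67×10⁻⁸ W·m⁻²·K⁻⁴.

Each of the 3 gaps contributes resistance (2/ε − 1) = 2/0.76 − 1 = 1.632; total = 4.895.
q = σ(T₁⁴ − T₂⁴) / 4.895 = 5.67×10⁻⁸ × 6.97×10^10 / 4.895 = 807 W/m².

q ≈ 807 W/m²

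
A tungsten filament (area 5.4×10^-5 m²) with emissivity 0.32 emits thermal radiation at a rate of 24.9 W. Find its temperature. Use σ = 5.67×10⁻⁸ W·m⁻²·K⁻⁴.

From P = εσAT⁴, T = (P / εσA)^(1/4) = (24.9 / (0.32 × 5.67×10⁻⁸ × 5.40×10^-5))^(1/4).
T = (2.54×10^13)^(1/4) = 2250 K.

T ≈ 2250 K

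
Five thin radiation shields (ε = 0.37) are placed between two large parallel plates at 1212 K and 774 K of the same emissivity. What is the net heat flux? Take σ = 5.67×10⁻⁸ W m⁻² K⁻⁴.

Each of the 6 gaps contributes resistance (2/ε − 1) = 2/0.37 − 1 = 4.405; total = 26.43.
q = σ(T₁⁴ − T₂⁴) / 26.43 = 5.67×10⁻⁸ × 1.80×10^12 / 26.43 = 3860 W/m².

q ≈ 3860 W/m²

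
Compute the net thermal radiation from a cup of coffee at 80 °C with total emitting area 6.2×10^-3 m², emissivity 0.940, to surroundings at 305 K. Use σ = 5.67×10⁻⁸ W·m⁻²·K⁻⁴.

Q ≈ 2.27 W

Convert: 80 °C = 353 K.
Q = εσA(T⁴ − T_s⁴). T⁴ − T_s⁴ = (353)⁴ − (305)⁴ = 1.55×10^10 − 8.65×10^9 = 6.87×10^9 K⁴.
Q = 0.940 × 5.67×10⁻⁸ × 6.20×10^-3 × 6.87×10^9 = 2.27 W.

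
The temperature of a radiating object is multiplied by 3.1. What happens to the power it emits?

factor ≈ 92.4

P ∝ T⁴, so the power scales as (3.1)⁴ = 92.4.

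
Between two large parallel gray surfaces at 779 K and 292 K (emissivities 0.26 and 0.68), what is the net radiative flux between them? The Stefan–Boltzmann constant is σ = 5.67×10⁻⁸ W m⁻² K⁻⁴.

For two large parallel gray plates, q = σ(T₁⁴ − T₂⁴) / (1/ε₁ + 1/ε₂ − 1).
1/ε₁ + 1/ε₂ − 1 = 1/0.26 + 1/0.68 − 1 = 4.317.
T₁⁴ − T₂⁴ = 3.68×10^11 − 7.27×10^9 = 3.61×10^11 K⁴.
q = 5.67×10⁻⁸ × 3.61×10^11 / 4.317 = 4740 W/m².

q ≈ 4740 W/m²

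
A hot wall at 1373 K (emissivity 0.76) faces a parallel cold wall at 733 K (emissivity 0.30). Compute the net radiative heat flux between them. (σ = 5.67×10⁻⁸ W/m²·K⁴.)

For two large parallel gray plates, q = σ(T₁⁴ − T₂⁴) / (1/ε₁ + 1/ε₂ − 1).
1/ε₁ + 1/ε₂ − 1 = 1/0.76 + 1/0.30 − 1 = 3.649.
T₁⁴ − T₂⁴ = 3.55×10^12 − 2.89×10^11 = 3.27×10^12 K⁴.
q = 5.67×10⁻⁸ × 3.27×10^12 / 3.649 = 50700 W/m².

q ≈ 50700 W/m²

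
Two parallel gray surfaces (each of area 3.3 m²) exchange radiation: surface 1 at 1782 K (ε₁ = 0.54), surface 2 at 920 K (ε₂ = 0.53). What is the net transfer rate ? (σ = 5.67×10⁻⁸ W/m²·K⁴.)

For two large parallel gray plates, q = σ(T₁⁴ − T₂⁴) / (1/ε₁ + 1/ε₂ − 1).
1/ε₁ + 1/ε₂ − 1 = 1/0.54 + 1/0.53 − 1 = 2.739.
T₁⁴ − T₂⁴ = 1.01×10^13 − 7.16×10^11 = 9.37×10^12 K⁴.
q = 5.67×10⁻⁸ × 9.37×10^12 / 2.739 = 1.94×10^5 W/m².
Q = q·A = 1.94×10^5 × 3.3 = 6.40×10^5 W.

Q ≈ 6.40×10^5 W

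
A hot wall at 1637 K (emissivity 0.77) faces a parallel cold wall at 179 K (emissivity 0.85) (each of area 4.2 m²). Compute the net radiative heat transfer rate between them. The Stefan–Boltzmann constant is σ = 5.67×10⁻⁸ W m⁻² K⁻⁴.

For two large parallel gray plates, q = σ(T₁⁴ − T₂⁴) / (1/ε₁ + 1/ε₂ − 1).
1/ε₁ + 1/ε₂ − 1 = 1/0.77 + 1/0.85 − 1 = 1.475.
T₁⁴ − T₂⁴ = 7.18×10^12 − 1.03×10^9 = 7.18×10^12 K⁴.
q = 5.67×10⁻⁸ × 7.18×10^12 / 1.475 = 2.76×10^5 W/m².
Q = q·A = 2.76×10^5 × 4.2 = 1.16×10^6 W.

Q ≈ 1.16×10^6 W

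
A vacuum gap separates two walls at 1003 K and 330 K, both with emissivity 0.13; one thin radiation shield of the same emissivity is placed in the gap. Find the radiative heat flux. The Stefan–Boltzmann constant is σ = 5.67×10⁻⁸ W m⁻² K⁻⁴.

q ≈ 1970 W/m²

Each of the 2 gaps contributes resistance (2/ε − 1) = 2/0.13 − 1 = 14.38; total = 28.77.
q = σ(T₁⁴ − T₂⁴) / 28.77 = 5.67×10⁻⁸ × 1.00×10^12 / 28.77 = 1970 W/m².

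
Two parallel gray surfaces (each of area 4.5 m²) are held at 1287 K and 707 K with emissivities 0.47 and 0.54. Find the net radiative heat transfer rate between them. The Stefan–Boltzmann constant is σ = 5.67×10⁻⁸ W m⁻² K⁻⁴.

For two large parallel gray plates, q = σ(T₁⁴ − T₂⁴) / (1/ε₁ + 1/ε₂ − 1).
1/ε₁ + 1/ε₂ − 1 = 1/0.47 + 1/0.54 − 1 = 2.980.
T₁⁴ − T₂⁴ = 2.74×10^12 − 2.50×10^11 = 2.49×10^12 K⁴.
q = 5.67×10⁻⁸ × 2.49×10^12 / 2.980 = 47500 W/m².
Q = q·A = 47500 × 4.5 = 2.14×10^5 W.

Q ≈ 2.14×10^5 W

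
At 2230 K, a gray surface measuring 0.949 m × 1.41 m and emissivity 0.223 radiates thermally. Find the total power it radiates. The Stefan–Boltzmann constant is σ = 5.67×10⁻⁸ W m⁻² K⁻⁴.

A = 0.949 × 1.41 = 1.34 m².
P = εσAT⁴ = 0.223 × 5.67×10⁻⁸ × 1.34 × (2230)⁴ = 0.223 × 5.67×10⁻⁸ × 1.34 × 2.47×10^13.
P = 4.18×10^5 W.

P ≈ 4.18×10^5 W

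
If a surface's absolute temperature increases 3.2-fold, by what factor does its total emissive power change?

P ∝ T⁴, so the power scales as (3.2)⁴ = 105.

factor ≈ 105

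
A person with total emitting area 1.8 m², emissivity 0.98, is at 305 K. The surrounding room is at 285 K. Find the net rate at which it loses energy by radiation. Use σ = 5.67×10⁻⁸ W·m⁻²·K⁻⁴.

Q = εσA(T⁴ − T_s⁴). T⁴ − T_s⁴ = (305)⁴ − (285)⁴ = 8.65×10^9 − 6.60×10^9 = 2.06×10^9 K⁴.
Q = 0.98 × 5.67×10⁻⁸ × 1.80 × 2.06×10^9 = 206 W.

Q ≈ 206 W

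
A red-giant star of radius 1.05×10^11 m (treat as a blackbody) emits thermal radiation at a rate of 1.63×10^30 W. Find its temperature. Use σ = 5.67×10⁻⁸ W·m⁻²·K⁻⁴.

A = 4πr² = 4π × (1.05×10^11)² = 1.39×10^23 m².
From P = σAT⁴, T = (P / σA)^(1/4) = (1.63×10^30 / (5.67×10⁻⁸ × 1.39×10^23))^(1/4).
T = (2.07×10^14)^(1/4) = 3800 K.

T ≈ 3800 K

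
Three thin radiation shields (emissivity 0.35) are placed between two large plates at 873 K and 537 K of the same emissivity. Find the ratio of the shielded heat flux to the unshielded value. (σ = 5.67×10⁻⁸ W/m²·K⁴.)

ratio ≈ 0.250

With N identical shields there are N+1 = 4 gaps in series, each with the same radiative resistance, so the flux falls to 1/(N+1) of its unshielded value.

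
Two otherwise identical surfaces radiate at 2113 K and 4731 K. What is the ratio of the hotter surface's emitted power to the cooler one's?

ratio ≈ 25.1

P ∝ T⁴, so the ratio is (4731/2113)⁴ = (2.239)⁴ = 25.1.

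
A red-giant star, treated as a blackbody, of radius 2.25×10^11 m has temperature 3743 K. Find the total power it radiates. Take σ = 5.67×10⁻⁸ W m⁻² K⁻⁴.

P ≈ 7.08×10^30 W

A = 4πr² = 4π × (2.25×10^11)² = 6.36×10^23 m².
P = σAT⁴ = 5.67×10⁻⁸ × 6.36×10^23 × (3743)⁴ = 5.67×10⁻⁸ × 6.36×10^23 × 1.96×10^14.
P = 7.08×10^30 W.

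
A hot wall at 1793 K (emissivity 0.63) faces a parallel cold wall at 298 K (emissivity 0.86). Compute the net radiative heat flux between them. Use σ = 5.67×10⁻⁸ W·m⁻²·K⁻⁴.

For two large parallel gray plates, q = σ(T₁⁴ − T₂⁴) / (1/ε₁ + 1/ε₂ − 1).
1/ε₁ + 1/ε₂ − 1 = 1/0.63 + 1/0.86 − 1 = 1.750.
T₁⁴ − T₂⁴ = 1.03×10^13 − 7.89×10^9 = 1.03×10^13 K⁴.
q = 5.67×10⁻⁸ × 1.03×10^13 / 1.750 = 3.35×10^5 W/m².

q ≈ 3.35×10^5 W/m²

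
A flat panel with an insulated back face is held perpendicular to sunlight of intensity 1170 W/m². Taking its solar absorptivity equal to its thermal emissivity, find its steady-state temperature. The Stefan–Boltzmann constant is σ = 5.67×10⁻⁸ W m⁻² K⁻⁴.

T ≈ 379 K

Absorbed flux αS = emitted flux εσT⁴ (one radiating face); with α = ε, T = (S/σ)^(1/4).
T = (1170 / 5.67×10⁻⁸)^(1/4) = (2.06×10^10)^(1/4).
T = 379 K.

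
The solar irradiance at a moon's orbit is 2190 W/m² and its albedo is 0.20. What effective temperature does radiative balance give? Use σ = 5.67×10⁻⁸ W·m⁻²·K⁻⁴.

T ≈ 296 K

Power absorbed = (1−a)S·πR²; power emitted = 4πR²σT⁴. Equating and cancelling πR²:
T = ((1−a)S / 4σ)^(1/4) = (1750 / (4 × 5.67×10⁻⁸))^(1/4) = (7.72×10^9)^(1/4).
T = 296 K.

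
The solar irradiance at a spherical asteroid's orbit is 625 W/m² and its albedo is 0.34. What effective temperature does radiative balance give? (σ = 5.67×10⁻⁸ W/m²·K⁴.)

Power absorbed = (1−a)S·πR²; power emitted = 4πR²σT⁴. Equating and cancelling πR²:
T = ((1−a)S / 4σ)^(1/4) = (412 / (4 × 5.67×10⁻⁸))^(1/4) = (1.82×10^9)^(1/4).
T = 207 K.

T ≈ 207 K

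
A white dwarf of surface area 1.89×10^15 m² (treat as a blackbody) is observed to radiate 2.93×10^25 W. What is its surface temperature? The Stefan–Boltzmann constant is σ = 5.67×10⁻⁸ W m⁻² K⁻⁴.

T ≈ 22900 K

From P = σAT⁴, T = (P / σA)^(1/4) = (2.93×10^25 / (5.67×10⁻⁸ × 1.89×10^15))^(1/4).
T = (2.73×10^17)^(1/4) = 22900 K.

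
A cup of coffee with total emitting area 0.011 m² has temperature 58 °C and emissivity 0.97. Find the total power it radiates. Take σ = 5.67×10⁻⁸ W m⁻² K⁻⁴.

58 °C = 331 K.
P = εσAT⁴ = 0.97 × 5.67×10⁻⁸ × 0.0110 × (331)⁴ = 0.97 × 5.67×10⁻⁸ × 0.0110 × 1.20×10^10.
P = 7.26 W.

P ≈ 7.26 W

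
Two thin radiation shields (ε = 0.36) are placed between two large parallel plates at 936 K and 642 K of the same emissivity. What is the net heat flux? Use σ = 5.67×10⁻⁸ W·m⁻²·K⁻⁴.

Each of the 3 gaps contributes resistance (2/ε − 1) = 2/0.36 − 1 = 4.556; total = 13.67.
q = σ(T₁⁴ − T₂⁴) / 13.67 = 5.67×10⁻⁸ × 5.98×10^11 / 13.67 = 2480 W/m².

q ≈ 2480 W/m²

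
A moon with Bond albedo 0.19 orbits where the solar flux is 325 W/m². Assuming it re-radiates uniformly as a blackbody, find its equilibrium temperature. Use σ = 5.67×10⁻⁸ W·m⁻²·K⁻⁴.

T ≈ 185 K

Power absorbed = (1−a)S·πR²; power emitted = 4πR²σT⁴. Equating and cancelling πR²:
T = ((1−a)S / 4σ)^(1/4) = (263 / (4 × 5.67×10⁻⁸))^(1/4) = (1.16×10^9)^(1/4).
T = 185 K.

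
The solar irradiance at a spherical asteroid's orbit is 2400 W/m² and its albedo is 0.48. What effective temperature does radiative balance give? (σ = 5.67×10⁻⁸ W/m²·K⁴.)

Power absorbed = (1−a)S·πR²; power emitted = 4πR²σT⁴. Equating and cancelling πR²:
T = ((1−a)S / 4σ)^(1/4) = (1250 / (4 × 5.67×10⁻⁸))^(1/4) = (5.50×10^9)^(1/4).
T = 272 K.

T ≈ 272 K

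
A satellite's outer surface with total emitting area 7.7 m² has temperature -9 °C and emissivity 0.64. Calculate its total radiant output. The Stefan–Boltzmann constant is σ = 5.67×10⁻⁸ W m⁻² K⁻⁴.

P ≈ 1360 W

-9 °C = 264 K.
P = εσAT⁴ = 0.64 × 5.67×10⁻⁸ × 7.70 × (264)⁴ = 0.64 × 5.67×10⁻⁸ × 7.70 × 4.86×10^9.
P = 1360 W.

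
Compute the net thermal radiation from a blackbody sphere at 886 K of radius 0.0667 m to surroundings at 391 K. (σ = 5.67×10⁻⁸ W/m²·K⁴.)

A = 4πr² = 4π × (0.0667)² = 0.0559 m².
Q = σA(T⁴ − T_s⁴). T⁴ − T_s⁴ = (886)⁴ − (391)⁴ = 6.16×10^11 − 2.34×10^10 = 5.93×10^11 K⁴.
Q = 5.67×10⁻⁸ × 0.0559 × 5.93×10^11 = 1880 W.

Q ≈ 1880 W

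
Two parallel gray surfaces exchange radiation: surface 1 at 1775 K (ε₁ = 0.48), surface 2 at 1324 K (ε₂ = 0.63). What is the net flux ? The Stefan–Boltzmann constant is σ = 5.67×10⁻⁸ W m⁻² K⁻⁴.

For two large parallel gray plates, q = σ(T₁⁴ − T₂⁴) / (1/ε₁ + 1/ε₂ − 1).
1/ε₁ + 1/ε₂ − 1 = 1/0.48 + 1/0.63 − 1 = 2.671.
T₁⁴ − T₂⁴ = 9.93×10^12 − 3.07×10^12 = 6.85×10^12 K⁴.
q = 5.67×10⁻⁸ × 6.85×10^12 / 2.671 = 1.46×10^5 W/m².

q ≈ 1.46×10^5 W/m²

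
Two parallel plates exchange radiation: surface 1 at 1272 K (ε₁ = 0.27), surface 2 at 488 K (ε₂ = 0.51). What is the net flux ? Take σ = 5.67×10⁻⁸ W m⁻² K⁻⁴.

For two large parallel gray plates, q = σ(T₁⁴ − T₂⁴) / (1/ε₁ + 1/ε₂ − 1).
1/ε₁ + 1/ε₂ − 1 = 1/0.27 + 1/0.51 − 1 = 4.664.
T₁⁴ − T₂⁴ = 2.62×10^12 − 5.67×10^10 = 2.56×10^12 K⁴.
q = 5.67×10⁻⁸ × 2.56×10^12 / 4.664 = 31100 W/m².

q ≈ 31100 W/m²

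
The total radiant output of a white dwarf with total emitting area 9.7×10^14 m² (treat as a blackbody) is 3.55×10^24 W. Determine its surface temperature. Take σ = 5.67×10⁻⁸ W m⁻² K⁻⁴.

T ≈ 15900 K

From P = σAT⁴, T = (P / σA)^(1/4) = (3.55×10^24 / (5.67×10⁻⁸ × 9.70×10^14))^(1/4).
T = (6.45×10^16)^(1/4) = 15900 K.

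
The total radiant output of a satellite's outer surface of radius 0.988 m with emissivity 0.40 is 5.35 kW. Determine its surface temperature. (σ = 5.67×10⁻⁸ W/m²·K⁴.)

T ≈ 372 K

A = 4πr² = 4π × (0.988)² = 12.3 m².
From P = εσAT⁴, T = (P / εσA)^(1/4) = (5350 / (0.40 × 5.67×10⁻⁸ × 12.3))^(1/4).
T = (1.92×10^10)^(1/4) = 372 K.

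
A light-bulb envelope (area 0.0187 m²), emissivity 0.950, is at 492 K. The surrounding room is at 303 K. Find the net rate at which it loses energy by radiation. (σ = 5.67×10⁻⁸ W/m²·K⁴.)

Q = εσA(T⁴ − T_s⁴). T⁴ − T_s⁴ = (492)⁴ − (303)⁴ = 5.86×10^10 − 8.43×10^9 = 5.02×10^10 K⁴.
Q = 0.950 × 5.67×10⁻⁸ × 0.0187 × 5.02×10^10 = 50.5 W.

Q ≈ 50.5 W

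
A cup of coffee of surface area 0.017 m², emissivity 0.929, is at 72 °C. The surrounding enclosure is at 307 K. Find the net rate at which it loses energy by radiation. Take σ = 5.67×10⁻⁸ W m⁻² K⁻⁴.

Convert: 72 °C = 345 K.
Q = εσA(T⁴ − T_s⁴). T⁴ − T_s⁴ = (345)⁴ − (307)⁴ = 1.42×10^10 − 8.88×10^9 = 5.28×10^9 K⁴.
Q = 0.929 × 5.67×10⁻⁸ × 0.0170 × 5.28×10^9 = 4.73 W.

Q ≈ 4.73 W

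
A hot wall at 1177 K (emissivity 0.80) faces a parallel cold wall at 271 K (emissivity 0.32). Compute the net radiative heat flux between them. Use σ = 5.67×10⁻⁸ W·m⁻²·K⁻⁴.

q ≈ 32200 W/m²

For two large parallel gray plates, q = σ(T₁⁴ − T₂⁴) / (1/ε₁ + 1/ε₂ − 1).
1/ε₁ + 1/ε₂ − 1 = 1/0.80 + 1/0.32 − 1 = 3.375.
T₁⁴ − T₂⁴ = 1.92×10^12 − 5.39×10^9 = 1.91×10^12 K⁴.
q = 5.67×10⁻⁸ × 1.91×10^12 / 3.375 = 32200 W/m².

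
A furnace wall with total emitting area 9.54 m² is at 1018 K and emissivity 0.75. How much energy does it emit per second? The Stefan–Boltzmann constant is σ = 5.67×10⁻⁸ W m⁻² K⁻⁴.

P ≈ 4.36×10^5 W

Stefan–Boltzmann: P = εσAT⁴ = 0.75 × 5.67×10⁻⁸ × 9.54 × (1018)⁴ = 0.75 × 5.67×10⁻⁸ × 9.54 × 1.07×10^12.
P = 4.36×10^5 W.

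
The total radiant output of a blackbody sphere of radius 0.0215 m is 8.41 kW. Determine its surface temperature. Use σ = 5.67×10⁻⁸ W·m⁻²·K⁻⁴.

A = 4πr² = 4π × (0.0215)² = 5.81×10^-3 m².
From P = σAT⁴, T = (P / σA)^(1/4) = (8410 / (5.67×10⁻⁸ × 5.81×10^-3))^(1/4).
T = (2.55×10^13)^(1/4) = 2250 K.

T ≈ 2250 K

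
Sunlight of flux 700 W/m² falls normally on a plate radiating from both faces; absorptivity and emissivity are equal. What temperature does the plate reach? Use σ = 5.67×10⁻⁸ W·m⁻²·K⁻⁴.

T ≈ 280 K

Absorbed flux αS = emitted flux 2εσT⁴ per unit area; with α = ε this gives T = (S/2σ)^(1/4).
T = (700 / (2 × 5.67×10⁻⁸))^(1/4) = (6.17×10^9)^(1/4).
T = 280 K.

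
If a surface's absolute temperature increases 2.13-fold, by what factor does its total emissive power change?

factor ≈ 20.6

P ∝ T⁴, so the power scales as (2.13)⁴ = 20.6.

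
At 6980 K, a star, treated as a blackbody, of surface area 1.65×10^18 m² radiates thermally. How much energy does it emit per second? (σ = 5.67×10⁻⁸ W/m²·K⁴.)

P = σAT⁴ = 5.67×10⁻⁸ × 1.65×10^18 × (6980)⁴ = 5.67×10⁻⁸ × 1.65×10^18 × 2.37×10^15.
P = 2.22×10^26 W.

P ≈ 2.22×10^26 W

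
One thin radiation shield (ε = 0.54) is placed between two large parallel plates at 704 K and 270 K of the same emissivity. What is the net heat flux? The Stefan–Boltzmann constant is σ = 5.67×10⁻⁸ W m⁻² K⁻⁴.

Each of the 2 gaps contributes resistance (2/ε − 1) = 2/0.54 − 1 = 2.704; total = 5.407.
q = σ(T₁⁴ − T₂⁴) / 5.407 = 5.67×10⁻⁸ × 2.40×10^11 / 5.407 = 2520 W/m².

q ≈ 2520 W/m²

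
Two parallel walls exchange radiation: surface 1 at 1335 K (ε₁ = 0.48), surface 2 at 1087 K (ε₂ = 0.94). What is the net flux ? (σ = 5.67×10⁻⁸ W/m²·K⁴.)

q ≈ 47000 W/m²

For two large parallel gray plates, q = σ(T₁⁴ − T₂⁴) / (1/ε₁ + 1/ε₂ − 1).
1/ε₁ + 1/ε₂ − 1 = 1/0.48 + 1/0.94 − 1 = 2.147.
T₁⁴ − T₂⁴ = 3.18×10^12 − 1.40×10^12 = 1.78×10^12 K⁴.
q = 5.67×10⁻⁸ × 1.78×10^12 / 2.147 = 47000 W/m².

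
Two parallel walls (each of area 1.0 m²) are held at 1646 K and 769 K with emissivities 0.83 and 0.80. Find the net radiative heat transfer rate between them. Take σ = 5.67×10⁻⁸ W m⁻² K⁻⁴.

For two large parallel gray plates, q = σ(T₁⁴ − T₂⁴) / (1/ε₁ + 1/ε₂ − 1).
1/ε₁ + 1/ε₂ − 1 = 1/0.83 + 1/0.80 − 1 = 1.455.
T₁⁴ − T₂⁴ = 7.34×10^12 − 3.50×10^11 = 6.99×10^12 K⁴.
q = 5.67×10⁻⁸ × 6.99×10^12 / 1.455 = 2.72×10^5 W/m².
Q = q·A = 2.72×10^5 × 1.0 = 2.72×10^5 W.

Q ≈ 2.72×10^5 W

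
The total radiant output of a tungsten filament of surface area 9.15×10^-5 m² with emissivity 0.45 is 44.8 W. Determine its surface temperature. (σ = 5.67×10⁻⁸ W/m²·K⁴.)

T ≈ 2090 K

From P = εσAT⁴, T = (P / εσA)^(1/4) = (44.8 / (0.45 × 5.67×10⁻⁸ × 9.15×10^-5))^(1/4).
T = (1.92×10^13)^(1/4) = 2090 K.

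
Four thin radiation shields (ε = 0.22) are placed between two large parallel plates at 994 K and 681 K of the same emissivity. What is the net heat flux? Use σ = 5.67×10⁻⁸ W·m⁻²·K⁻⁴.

q ≈ 1070 W/m²

Each of the 5 gaps contributes resistance (2/ε − 1) = 2/0.22 − 1 = 8.091; total = 40.45.
q = σ(T₁⁴ − T₂⁴) / 40.45 = 5.67×10⁻⁸ × 7.61×10^11 / 40.45 = 1070 W/m².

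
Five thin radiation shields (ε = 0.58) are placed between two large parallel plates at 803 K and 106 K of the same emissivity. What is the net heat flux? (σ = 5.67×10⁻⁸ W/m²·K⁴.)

q ≈ 1600 W/m²

Each of the 6 gaps contributes resistance (2/ε − 1) = 2/0.58 − 1 = 2.448; total = 14.69.
q = σ(T₁⁴ − T₂⁴) / 14.69 = 5.67×10⁻⁸ × 4.16×10^11 / 14.69 = 1600 W/m².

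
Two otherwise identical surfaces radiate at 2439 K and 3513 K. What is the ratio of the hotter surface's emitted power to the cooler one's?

P ∝ T⁴, so the ratio is (3513/2439)⁴ = (1.440)⁴ = 4.30.

ratio ≈ 4.30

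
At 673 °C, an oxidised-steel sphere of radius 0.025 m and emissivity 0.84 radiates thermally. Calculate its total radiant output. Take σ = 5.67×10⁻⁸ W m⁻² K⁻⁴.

P ≈ 300 W

A = 4πr² = 4π × (0.025)² = 7.85×10^-3 m².
673 °C = 946 K.
Stefan–Boltzmann: P = εσAT⁴ = 0.84 × 5.67×10⁻⁸ × 7.85×10^-3 × (946)⁴ = 0.84 × 5.67×10⁻⁸ × 7.85×10^-3 × 8.01×10^11.
P = 300 W.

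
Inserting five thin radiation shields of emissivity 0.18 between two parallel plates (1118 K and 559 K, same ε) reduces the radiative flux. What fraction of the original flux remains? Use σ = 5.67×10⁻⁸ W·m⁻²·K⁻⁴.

With N identical shields there are N+1 = 6 gaps in series, each with the same radiative resistance, so the flux falls to 1/(N+1) of its unshielded value.

ratio ≈ 0.167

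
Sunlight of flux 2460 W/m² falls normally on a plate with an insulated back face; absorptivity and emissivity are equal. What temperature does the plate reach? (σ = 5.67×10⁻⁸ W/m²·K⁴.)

T ≈ 456 K

Absorbed flux αS = emitted flux εσT⁴ (one radiating face); with α = ε, T = (S/σ)^(1/4).
T = (2460 / 5.67×10⁻⁸)^(1/4) = (4.34×10^10)^(1/4).
T = 456 K.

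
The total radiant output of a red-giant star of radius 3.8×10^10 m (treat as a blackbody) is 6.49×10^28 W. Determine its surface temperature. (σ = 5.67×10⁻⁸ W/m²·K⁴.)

T ≈ 2820 K

A = 4πr² = 4π × (3.8×10^10)² = 1.81×10^22 m².
From P = σAT⁴, T = (P / σA)^(1/4) = (6.49×10^28 / (5.67×10⁻⁸ × 1.81×10^22))^(1/4).
T = (6.31×10^13)^(1/4) = 2820 K.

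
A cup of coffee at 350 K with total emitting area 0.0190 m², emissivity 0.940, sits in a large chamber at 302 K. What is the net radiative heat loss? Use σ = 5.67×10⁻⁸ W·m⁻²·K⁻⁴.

Q = εσA(T⁴ − T_s⁴). T⁴ − T_s⁴ = (350)⁴ − (302)⁴ = 1.50×10^10 − 8.32×10^9 = 6.69×10^9 K⁴.
Q = 0.940 × 5.67×10⁻⁸ × 0.0190 × 6.69×10^9 = 6.77 W.

Q ≈ 6.77 W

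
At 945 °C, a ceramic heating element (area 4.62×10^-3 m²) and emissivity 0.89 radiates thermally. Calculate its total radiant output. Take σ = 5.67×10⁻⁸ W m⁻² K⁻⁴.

945 °C = 1218 K.
Stefan–Boltzmann: P = εσAT⁴ = 0.89 × 5.67×10⁻⁸ × 4.62×10^-3 × (1218)⁴ = 0.89 × 5.67×10⁻⁸ × 4.62×10^-3 × 2.20×10^12.
P = 513 W.

P ≈ 513 W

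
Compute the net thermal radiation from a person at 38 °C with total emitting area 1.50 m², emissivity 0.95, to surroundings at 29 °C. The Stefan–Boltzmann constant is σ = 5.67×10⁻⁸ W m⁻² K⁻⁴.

Q ≈ 83.8 W

Convert: 38 °C = 311 K; 29 °C = 302 K.
Q = εσA(T⁴ − T_s⁴). T⁴ − T_s⁴ = (311)⁴ − (302)⁴ = 9.35×10^9 − 8.32×10^9 = 1.04×10^9 K⁴.
Q = 0.95 × 5.67×10⁻⁸ × 1.50 × 1.04×10^9 = 83.8 W.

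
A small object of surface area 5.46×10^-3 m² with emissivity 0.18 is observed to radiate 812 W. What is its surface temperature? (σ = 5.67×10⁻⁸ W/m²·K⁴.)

From P = εσAT⁴, T = (P / εσA)^(1/4) = (812 / (0.18 × 5.67×10⁻⁸ × 5.46×10^-3))^(1/4).
T = (1.46×10^13)^(1/4) = 1950 K.

T ≈ 1950 K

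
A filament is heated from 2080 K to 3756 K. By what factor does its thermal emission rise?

P ∝ T⁴, so the ratio is (3756/2080)⁴ = (1.806)⁴ = 10.6.

ratio ≈ 10.6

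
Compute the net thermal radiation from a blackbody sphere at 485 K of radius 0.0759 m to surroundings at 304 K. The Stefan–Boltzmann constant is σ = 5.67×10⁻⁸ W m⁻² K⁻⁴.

A = 4πr² = 4π × (0.0759)² = 0.0724 m².
Q = σA(T⁴ − T_s⁴). T⁴ − T_s⁴ = (485)⁴ − (304)⁴ = 5.53×10^10 − 8.54×10^9 = 4.68×10^10 K⁴.
Q = 5.67×10⁻⁸ × 0.0724 × 4.68×10^10 = 192 W.

Q ≈ 192 W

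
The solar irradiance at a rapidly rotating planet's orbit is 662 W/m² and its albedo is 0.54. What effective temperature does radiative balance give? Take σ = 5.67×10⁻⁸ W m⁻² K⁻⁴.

Power absorbed = (1−a)S·πR²; power emitted = 4πR²σT⁴. Equating and cancelling πR²:
T = ((1−a)S / 4σ)^(1/4) = (305 / (4 × 5.67×10⁻⁸))^(1/4) = (1.34×10^9)^(1/4).
T = 191 K.

T ≈ 191 K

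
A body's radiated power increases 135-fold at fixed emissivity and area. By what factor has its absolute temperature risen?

factor ≈ 3.41

P ∝ T⁴ ⇒ T ∝ P^(1/4), so T scales by (135)^(1/4) = 3.41.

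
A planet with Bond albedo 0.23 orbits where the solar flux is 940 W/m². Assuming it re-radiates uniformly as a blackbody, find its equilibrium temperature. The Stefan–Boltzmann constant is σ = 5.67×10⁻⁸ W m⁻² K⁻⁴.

Power absorbed = (1−a)S·πR²; power emitted = 4πR²σT⁴. Equating and cancelling πR²:
T = ((1−a)S / 4σ)^(1/4) = (724 / (4 × 5.67×10⁻⁸))^(1/4) = (3.19×10^9)^(1/4).
T = 238 K.

T ≈ 238 K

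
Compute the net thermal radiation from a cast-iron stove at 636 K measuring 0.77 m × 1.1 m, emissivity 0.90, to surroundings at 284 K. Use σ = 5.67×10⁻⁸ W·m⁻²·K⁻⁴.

Q ≈ 6790 W

A = 0.77 × 1.1 = 0.847 m².
Q = εσA(T⁴ − T_s⁴). T⁴ − T_s⁴ = (636)⁴ − (284)⁴ = 1.64×10^11 − 6.51×10^9 = 1.57×10^11 K⁴.
Q = 0.90 × 5.67×10⁻⁸ × 0.847 × 1.57×10^11 = 6790 W.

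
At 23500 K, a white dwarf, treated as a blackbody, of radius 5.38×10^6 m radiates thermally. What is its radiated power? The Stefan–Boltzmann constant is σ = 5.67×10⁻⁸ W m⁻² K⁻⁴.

P ≈ 6.29×10^24 W

A = 4πr² = 4π × (5.38×10^6)² = 3.64×10^14 m².
P = σAT⁴ = 5.67×10⁻⁸ × 3.64×10^14 × (23500)⁴ = 5.67×10⁻⁸ × 3.64×10^14 × 3.05×10^17.
P = 6.29×10^24 W.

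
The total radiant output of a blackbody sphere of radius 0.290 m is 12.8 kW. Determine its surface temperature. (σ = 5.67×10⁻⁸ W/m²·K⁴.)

A = 4πr² = 4π × (0.290)² = 1.06 m².
From P = σAT⁴, T = (P / σA)^(1/4) = (12800 / (5.67×10⁻⁸ × 1.06))^(1/4).
T = (2.14×10^11)^(1/4) = 680 K.

T ≈ 680 K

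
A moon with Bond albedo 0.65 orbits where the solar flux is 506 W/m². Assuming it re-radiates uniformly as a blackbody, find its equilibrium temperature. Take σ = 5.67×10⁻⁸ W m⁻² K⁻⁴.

T ≈ 167 K

Power absorbed = (1−a)S·πR²; power emitted = 4πR²σT⁴. Equating and cancelling πR²:
T = ((1−a)S / 4σ)^(1/4) = (177 / (4 × 5.67×10⁻⁸))^(1/4) = (7.81×10^8)^(1/4).
T = 167 K.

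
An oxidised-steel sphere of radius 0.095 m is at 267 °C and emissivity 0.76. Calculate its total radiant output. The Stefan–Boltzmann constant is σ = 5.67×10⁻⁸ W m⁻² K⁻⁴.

A = 4πr² = 4π × (0.095)² = 0.113 m².
267 °C = 540 K.
Stefan–Boltzmann: P = εσAT⁴ = 0.76 × 5.67×10⁻⁸ × 0.113 × (540)⁴ = 0.76 × 5.67×10⁻⁸ × 0.113 × 8.50×10^10.
P = 416 W.

P ≈ 416 W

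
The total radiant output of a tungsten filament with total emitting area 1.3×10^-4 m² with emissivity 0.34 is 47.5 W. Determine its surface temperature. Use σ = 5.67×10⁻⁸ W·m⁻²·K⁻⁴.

From P = εσAT⁴, T = (P / εσA)^(1/4) = (47.5 / (0.34 × 5.67×10⁻⁸ × 1.30×10^-4))^(1/4).
T = (1.90×10^13)^(1/4) = 2090 K.

T ≈ 2090 K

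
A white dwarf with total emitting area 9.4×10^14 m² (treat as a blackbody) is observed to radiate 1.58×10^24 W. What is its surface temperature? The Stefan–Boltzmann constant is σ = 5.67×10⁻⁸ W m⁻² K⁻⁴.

From P = σAT⁴, T = (P / σA)^(1/4) = (1.58×10^24 / (5.67×10⁻⁸ × 9.40×10^14))^(1/4).
T = (2.96×10^16)^(1/4) = 13100 K.

T ≈ 13100 K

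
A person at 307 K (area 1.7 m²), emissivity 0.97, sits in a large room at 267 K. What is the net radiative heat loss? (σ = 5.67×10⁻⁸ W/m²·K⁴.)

Q = εσA(T⁴ − T_s⁴). T⁴ − T_s⁴ = (307)⁴ − (267)⁴ = 8.88×10^9 − 5.08×10^9 = 3.80×10^9 K⁴.
Q = 0.97 × 5.67×10⁻⁸ × 1.70 × 3.80×10^9 = 355 W.

Q ≈ 355 W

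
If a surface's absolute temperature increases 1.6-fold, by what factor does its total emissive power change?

P ∝ T⁴, so the power scales as (1.6)⁴ = 6.55.

factor ≈ 6.55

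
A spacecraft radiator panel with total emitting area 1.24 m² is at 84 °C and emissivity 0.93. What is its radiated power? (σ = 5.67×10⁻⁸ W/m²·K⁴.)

84 °C = 357 K.
Stefan–Boltzmann: P = εσAT⁴ = 0.93 × 5.67×10⁻⁸ × 1.24 × (357)⁴ = 0.93 × 5.67×10⁻⁸ × 1.24 × 1.62×10^10.
P = 1060 W.

P ≈ 1060 W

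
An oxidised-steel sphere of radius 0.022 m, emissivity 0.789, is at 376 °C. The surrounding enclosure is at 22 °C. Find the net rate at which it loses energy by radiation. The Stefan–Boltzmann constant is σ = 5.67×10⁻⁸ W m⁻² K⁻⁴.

A = 4πr² = 4π × (0.022)² = 6.08×10^-3 m².
Convert: 376 °C = 649 K; 22 °C = 295 K.
Q = εσA(T⁴ − T_s⁴). T⁴ − T_s⁴ = (649)⁴ − (295)⁴ = 1.77×10^11 − 7.57×10^9 = 1.70×10^11 K⁴.
Q = 0.789 × 5.67×10⁻⁸ × 6.08×10^-3 × 1.70×10^11 = 46.2 W.

Q ≈ 46.2 W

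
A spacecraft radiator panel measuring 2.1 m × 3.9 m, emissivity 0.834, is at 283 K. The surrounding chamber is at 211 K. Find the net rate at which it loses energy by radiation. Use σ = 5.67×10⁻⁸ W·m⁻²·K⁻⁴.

Q ≈ 1720 W

A = 2.1 × 3.9 = 8.19 m².
Q = εσA(T⁴ − T_s⁴). T⁴ − T_s⁴ = (283)⁴ − (211)⁴ = 6.41×10^9 − 1.98×10^9 = 4.43×10^9 K⁴.
Q = 0.834 × 5.67×10⁻⁸ × 8.19 × 4.43×10^9 = 1720 W.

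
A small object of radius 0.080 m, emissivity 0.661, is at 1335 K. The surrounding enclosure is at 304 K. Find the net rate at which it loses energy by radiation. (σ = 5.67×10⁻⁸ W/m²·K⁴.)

A = 4πr² = 4π × (0.080)² = 0.0804 m².
Q = εσA(T⁴ − T_s⁴). T⁴ − T_s⁴ = (1335)⁴ − (304)⁴ = 3.18×10^12 − 8.54×10^9 = 3.17×10^12 K⁴.
Q = 0.661 × 5.67×10⁻⁸ × 0.0804 × 3.17×10^12 = 9550 W.

Q ≈ 9550 W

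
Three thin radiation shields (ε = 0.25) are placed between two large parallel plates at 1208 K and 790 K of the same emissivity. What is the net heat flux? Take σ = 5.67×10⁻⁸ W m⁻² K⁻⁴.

Each of the 4 gaps contributes resistance (2/ε − 1) = 2/0.25 − 1 = 7.000; total = 28.00.
q = σ(T₁⁴ − T₂⁴) / 28.00 = 5.67×10⁻⁸ × 1.74×10^12 / 28.00 = 3520 W/m².

q ≈ 3520 W/m²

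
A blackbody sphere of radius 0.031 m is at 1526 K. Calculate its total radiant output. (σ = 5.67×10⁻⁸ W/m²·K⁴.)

A = 4πr² = 4π × (0.031)² = 0.0121 m².
P = σAT⁴ = 5.67×10⁻⁸ × 0.0121 × (1526)⁴ = 5.67×10⁻⁸ × 0.0121 × 5.42×10^12.
P = 3710 W.

P ≈ 3710 W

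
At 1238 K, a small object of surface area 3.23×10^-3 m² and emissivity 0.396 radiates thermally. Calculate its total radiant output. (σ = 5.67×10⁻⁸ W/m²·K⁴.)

P = εσAT⁴ = 0.396 × 5.67×10⁻⁸ × 3.23×10^-3 × (1238)⁴ = 0.396 × 5.67×10⁻⁸ × 3.23×10^-3 × 2.35×10^12.
P = 170 W.

P ≈ 170 W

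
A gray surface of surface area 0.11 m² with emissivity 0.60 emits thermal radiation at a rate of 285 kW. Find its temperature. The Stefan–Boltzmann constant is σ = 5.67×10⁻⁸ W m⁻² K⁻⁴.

From P = εσAT⁴, T = (P / εσA)^(1/4) = (2.85×10^5 / (0.60 × 5.67×10⁻⁸ × 0.110))^(1/4).
T = (7.62×10^13)^(1/4) = 2950 K.

T ≈ 2950 K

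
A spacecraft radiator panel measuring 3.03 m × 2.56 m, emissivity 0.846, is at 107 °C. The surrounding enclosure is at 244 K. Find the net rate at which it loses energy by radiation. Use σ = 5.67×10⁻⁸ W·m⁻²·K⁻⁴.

Q ≈ 6440 W

A = 3.03 × 2.56 = 7.76 m².
Convert: 107 °C = 380 K.
Q = εσA(T⁴ − T_s⁴). T⁴ − T_s⁴ = (380)⁴ − (244)⁴ = 2.09×10^10 − 3.54×10^9 = 1.73×10^10 K⁴.
Q = 0.846 × 5.67×10⁻⁸ × 7.76 × 1.73×10^10 = 6440 W.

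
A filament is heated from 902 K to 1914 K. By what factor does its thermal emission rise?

ratio ≈ 20.3

P ∝ T⁴, so the ratio is (1914/902)⁴ = (2.122)⁴ = 20.3.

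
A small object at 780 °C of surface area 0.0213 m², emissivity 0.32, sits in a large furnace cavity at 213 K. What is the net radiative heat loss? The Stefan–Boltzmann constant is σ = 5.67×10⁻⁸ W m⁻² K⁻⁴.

Convert: 780 °C = 1053 K.
Q = εσA(T⁴ − T_s⁴). T⁴ − T_s⁴ = (1053)⁴ − (213)⁴ = 1.23×10^12 − 2.06×10^9 = 1.23×10^12 K⁴.
Q = 0.32 × 5.67×10⁻⁸ × 0.0213 × 1.23×10^12 = 474 W.

Q ≈ 474 W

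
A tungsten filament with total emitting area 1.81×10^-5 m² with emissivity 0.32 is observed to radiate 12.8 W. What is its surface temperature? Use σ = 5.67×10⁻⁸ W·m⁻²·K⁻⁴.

T ≈ 2500 K

From P = εσAT⁴, T = (P / εσA)^(1/4) = (12.8 / (0.32 × 5.67×10⁻⁸ × 1.81×10^-5))^(1/4).
T = (3.90×10^13)^(1/4) = 2500 K.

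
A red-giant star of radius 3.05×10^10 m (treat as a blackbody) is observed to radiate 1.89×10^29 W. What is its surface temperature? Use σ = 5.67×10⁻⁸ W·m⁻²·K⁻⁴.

A = 4πr² = 4π × (3.05×10^10)² = 1.17×10^22 m².
From P = σAT⁴, T = (P / σA)^(1/4) = (1.89×10^29 / (5.67×10⁻⁸ × 1.17×10^22))^(1/4).
T = (2.85×10^14)^(1/4) = 4110 K.

T ≈ 4110 K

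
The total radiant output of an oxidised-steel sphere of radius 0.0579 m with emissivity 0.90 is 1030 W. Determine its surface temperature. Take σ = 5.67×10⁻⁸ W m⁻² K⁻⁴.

T ≈ 832 K

A = 4πr² = 4π × (0.0579)² = 0.0421 m².
From P = εσAT⁴, T = (P / εσA)^(1/4) = (1030 / (0.90 × 5.67×10⁻⁸ × 0.0421))^(1/4).
T = (4.79×10^11)^(1/4) = 832 K.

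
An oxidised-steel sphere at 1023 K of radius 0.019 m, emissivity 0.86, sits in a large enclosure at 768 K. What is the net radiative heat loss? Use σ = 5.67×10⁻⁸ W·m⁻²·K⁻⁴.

A = 4πr² = 4π × (0.019)² = 4.54×10^-3 m².
Q = εσA(T⁴ − T_s⁴). T⁴ − T_s⁴ = (1023)⁴ − (768)⁴ = 1.10×10^12 − 3.48×10^11 = 7.47×10^11 K⁴.
Q = 0.86 × 5.67×10⁻⁸ × 4.54×10^-3 × 7.47×10^11 = 165 W.

Q ≈ 165 W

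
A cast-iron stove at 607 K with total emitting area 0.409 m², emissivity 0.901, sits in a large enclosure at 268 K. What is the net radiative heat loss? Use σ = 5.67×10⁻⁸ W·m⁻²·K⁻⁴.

Q ≈ 2730 W

Q = εσA(T⁴ − T_s⁴). T⁴ − T_s⁴ = (607)⁴ − (268)⁴ = 1.36×10^11 − 5.16×10^9 = 1.31×10^11 K⁴.
Q = 0.901 × 5.67×10⁻⁸ × 0.409 × 1.31×10^11 = 2730 W.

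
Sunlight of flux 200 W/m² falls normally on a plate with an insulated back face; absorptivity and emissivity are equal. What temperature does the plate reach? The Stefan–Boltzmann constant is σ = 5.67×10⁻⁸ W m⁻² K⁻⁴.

T ≈ 244 K

Absorbed flux αS = emitted flux εσT⁴ (one radiating face); with α = ε, T = (S/σ)^(1/4).
T = (200 / 5.67×10⁻⁸)^(1/4) = (3.53×10^9)^(1/4).
T = 244 K.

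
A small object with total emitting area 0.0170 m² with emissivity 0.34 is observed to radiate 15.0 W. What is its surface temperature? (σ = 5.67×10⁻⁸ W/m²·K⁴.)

T ≈ 463 K

From P = εσAT⁴, T = (P / εσA)^(1/4) = (15.0 / (0.34 × 5.67×10⁻⁸ × 0.0170))^(1/4).
T = (4.58×10^10)^(1/4) = 463 K.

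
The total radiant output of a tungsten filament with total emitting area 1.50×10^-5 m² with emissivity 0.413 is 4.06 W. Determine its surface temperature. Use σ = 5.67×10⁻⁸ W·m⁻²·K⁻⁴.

From P = εσAT⁴, T = (P / εσA)^(1/4) = (4.06 / (0.413 × 5.67×10⁻⁸ × 1.50×10^-5))^(1/4).
T = (1.16×10^13)^(1/4) = 1840 K.

T ≈ 1840 K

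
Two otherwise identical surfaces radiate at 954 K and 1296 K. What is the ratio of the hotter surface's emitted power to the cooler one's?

ratio ≈ 3.41

P ∝ T⁴, so the ratio is (1296/954)⁴ = (1.358)⁴ = 3.41.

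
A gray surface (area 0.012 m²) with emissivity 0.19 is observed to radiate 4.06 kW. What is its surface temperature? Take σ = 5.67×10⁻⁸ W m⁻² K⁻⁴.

From P = εσAT⁴, T = (P / εσA)^(1/4) = (4060 / (0.19 × 5.67×10⁻⁸ × 0.0120))^(1/4).
T = (3.14×10^13)^(1/4) = 2370 K.

T ≈ 2370 K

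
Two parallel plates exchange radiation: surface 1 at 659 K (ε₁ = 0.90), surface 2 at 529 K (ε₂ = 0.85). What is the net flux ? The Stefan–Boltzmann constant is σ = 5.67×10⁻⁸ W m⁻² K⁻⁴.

q ≈ 4860 W/m²

For two large parallel gray plates, q = σ(T₁⁴ − T₂⁴) / (1/ε₁ + 1/ε₂ − 1).
1/ε₁ + 1/ε₂ − 1 = 1/0.90 + 1/0.85 − 1 = 1.288.
T₁⁴ − T₂⁴ = 1.89×10^11 − 7.83×10^10 = 1.10×10^11 K⁴.
q = 5.67×10⁻⁸ × 1.10×10^11 / 1.288 = 4860 W/m².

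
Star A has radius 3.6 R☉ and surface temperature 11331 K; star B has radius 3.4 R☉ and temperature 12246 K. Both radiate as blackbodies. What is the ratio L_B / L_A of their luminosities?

L = 4πR²σT⁴ ∝ R²T⁴, so L_B/L_A = (3.4/3.6)² × (12246/11331)⁴ = 0.892 × 1.36 = 1.22.

L_B/L_A ≈ 1.22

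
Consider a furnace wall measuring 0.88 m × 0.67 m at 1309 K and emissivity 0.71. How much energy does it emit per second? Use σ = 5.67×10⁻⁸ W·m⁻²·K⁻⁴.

P ≈ 69700 W

A = 0.88 × 0.67 = 0.590 m².
Stefan–Boltzmann: P = εσAT⁴ = 0.71 × 5.67×10⁻⁸ × 0.590 × (1309)⁴ = 0.71 × 5.67×10⁻⁸ × 0.590 × 2.94×10^12.
P = 69700 W.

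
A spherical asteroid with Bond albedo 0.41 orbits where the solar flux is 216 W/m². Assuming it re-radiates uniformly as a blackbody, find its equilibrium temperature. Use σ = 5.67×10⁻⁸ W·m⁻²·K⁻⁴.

T ≈ 154 K

Power absorbed = (1−a)S·πR²; power emitted = 4πR²σT⁴. Equating and cancelling πR²:
T = ((1−a)S / 4σ)^(1/4) = (127 / (4 × 5.67×10⁻⁸))^(1/4) = (5.62×10^8)^(1/4).
T = 154 K.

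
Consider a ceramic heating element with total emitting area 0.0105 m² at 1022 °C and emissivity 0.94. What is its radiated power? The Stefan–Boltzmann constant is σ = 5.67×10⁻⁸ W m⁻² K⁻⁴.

1022 °C = 1295 K.
P = εσAT⁴ = 0.94 × 5.67×10⁻⁸ × 0.0105 × (1295)⁴ = 0.94 × 5.67×10⁻⁸ × 0.0105 × 2.81×10^12.
P = 1570 W.

P ≈ 1570 W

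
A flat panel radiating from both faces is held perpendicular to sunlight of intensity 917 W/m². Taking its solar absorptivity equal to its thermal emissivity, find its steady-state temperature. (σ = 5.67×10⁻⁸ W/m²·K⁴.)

T ≈ 300 K

Absorbed flux αS = emitted flux 2εσT⁴ per unit area; with α = ε this gives T = (S/2σ)^(1/4).
T = (917 / (2 × 5.67×10⁻⁸))^(1/4) = (8.09×10^9)^(1/4).
T = 300 K.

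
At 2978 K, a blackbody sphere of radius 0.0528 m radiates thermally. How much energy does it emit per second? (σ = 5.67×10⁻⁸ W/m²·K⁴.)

A = 4πr² = 4π × (0.0528)² = 0.0350 m².
P = σAT⁴ = 5.67×10⁻⁸ × 0.0350 × (2978)⁴ = 5.67×10⁻⁸ × 0.0350 × 7.87×10^13.
P = 1.56×10^5 W.

P ≈ 1.56×10^5 W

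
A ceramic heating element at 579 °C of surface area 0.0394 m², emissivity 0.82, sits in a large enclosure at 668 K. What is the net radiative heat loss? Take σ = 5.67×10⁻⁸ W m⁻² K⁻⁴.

Q ≈ 601 W

Convert: 579 °C = 852 K.
Q = εσA(T⁴ − T_s⁴). T⁴ − T_s⁴ = (852)⁴ − (668)⁴ = 5.27×10^11 − 1.99×10^11 = 3.28×10^11 K⁴.
Q = 0.82 × 5.67×10⁻⁸ × 0.0394 × 3.28×10^11 = 601 W.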